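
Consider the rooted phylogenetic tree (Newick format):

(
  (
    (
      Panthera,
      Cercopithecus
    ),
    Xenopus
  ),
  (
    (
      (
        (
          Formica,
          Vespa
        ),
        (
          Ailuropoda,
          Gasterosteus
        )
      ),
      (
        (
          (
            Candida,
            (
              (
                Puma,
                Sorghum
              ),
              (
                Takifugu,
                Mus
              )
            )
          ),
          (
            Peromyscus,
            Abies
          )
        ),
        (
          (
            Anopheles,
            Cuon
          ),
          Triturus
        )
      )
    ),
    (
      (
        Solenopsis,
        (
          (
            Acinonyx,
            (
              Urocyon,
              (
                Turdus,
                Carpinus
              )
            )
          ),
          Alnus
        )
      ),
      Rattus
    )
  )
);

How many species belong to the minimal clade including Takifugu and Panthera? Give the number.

24

The MRCA of Takifugu and Panthera is the root, so the clade is the entire tree.
That clade contains 24 terminal taxa: Abies, Acinonyx, Ailuropoda, Alnus, Anopheles, Candida, Carpinus, Cercopithecus, Cuon, Formica, Gasterosteus, Mus, Panthera, Peromyscus, Puma, Rattus, Solenopsis, Sorghum, Takifugu, Triturus, Turdus, Urocyon, Vespa, Xenopus.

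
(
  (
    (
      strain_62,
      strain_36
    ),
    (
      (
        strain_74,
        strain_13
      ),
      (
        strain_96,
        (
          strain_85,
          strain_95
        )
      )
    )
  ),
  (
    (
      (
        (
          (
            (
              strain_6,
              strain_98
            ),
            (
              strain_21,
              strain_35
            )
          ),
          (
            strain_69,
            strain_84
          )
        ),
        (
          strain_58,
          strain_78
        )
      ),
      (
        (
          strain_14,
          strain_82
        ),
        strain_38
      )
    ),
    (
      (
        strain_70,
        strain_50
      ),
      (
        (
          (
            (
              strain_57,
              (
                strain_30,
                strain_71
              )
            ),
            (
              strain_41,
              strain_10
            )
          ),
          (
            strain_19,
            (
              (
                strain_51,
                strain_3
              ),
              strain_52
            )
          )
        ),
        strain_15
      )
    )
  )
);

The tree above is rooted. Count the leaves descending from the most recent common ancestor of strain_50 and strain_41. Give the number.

12

The MRCA of strain_50 and strain_41 is the node subtending ((strain_70,strain_50),((((strain_57,(strain_30,strain_71)),(strain_41,strain_10)),(strain_19,((strain_51,strain_3),strain_52))),strain_15)).
That clade contains 12 terminal taxa: strain_10, strain_15, strain_19, strain_3, strain_30, strain_41, strain_50, strain_51, strain_52, strain_57, strain_70, strain_71.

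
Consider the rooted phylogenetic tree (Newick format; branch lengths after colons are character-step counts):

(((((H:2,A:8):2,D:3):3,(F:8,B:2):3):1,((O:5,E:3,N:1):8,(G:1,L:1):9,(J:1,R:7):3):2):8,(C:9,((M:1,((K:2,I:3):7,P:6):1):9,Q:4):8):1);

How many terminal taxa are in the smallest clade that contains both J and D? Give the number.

12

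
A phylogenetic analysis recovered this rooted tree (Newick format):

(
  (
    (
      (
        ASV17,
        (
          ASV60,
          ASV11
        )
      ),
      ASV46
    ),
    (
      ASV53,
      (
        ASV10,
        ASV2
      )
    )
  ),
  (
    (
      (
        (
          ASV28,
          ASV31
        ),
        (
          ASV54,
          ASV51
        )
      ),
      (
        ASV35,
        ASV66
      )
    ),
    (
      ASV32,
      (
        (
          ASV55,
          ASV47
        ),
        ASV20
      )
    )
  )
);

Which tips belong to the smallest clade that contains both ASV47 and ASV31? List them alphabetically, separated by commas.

ASV20, ASV28, ASV31, ASV32, ASV35, ASV47, ASV51, ASV54, ASV55, ASV66

Tracing ASV47: it sits inside (ASV55,ASV47).
Tracing ASV31: it sits inside (ASV28,ASV31).
The smallest clade enclosing both is ((((ASV28,ASV31),(ASV54,ASV51)),(ASV35,ASV66)),(ASV32,((ASV55,ASV47),ASV20))); the answer is its 10 terminal taxa in alphabetical order.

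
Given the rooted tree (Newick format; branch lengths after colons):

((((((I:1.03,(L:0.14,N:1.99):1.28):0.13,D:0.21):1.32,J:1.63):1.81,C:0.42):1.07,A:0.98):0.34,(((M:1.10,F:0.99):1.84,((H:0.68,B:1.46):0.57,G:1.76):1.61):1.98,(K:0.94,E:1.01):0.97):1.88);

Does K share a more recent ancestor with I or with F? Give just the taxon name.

The MRCA of K and F subtends (((M,F),((H,B),G)),(K,E)) (7 taxa).
The MRCA of K and I is the root, subtending the entire tree (14 taxa).
The first is nested inside the second, so K shares a more recent common ancestor with F.

F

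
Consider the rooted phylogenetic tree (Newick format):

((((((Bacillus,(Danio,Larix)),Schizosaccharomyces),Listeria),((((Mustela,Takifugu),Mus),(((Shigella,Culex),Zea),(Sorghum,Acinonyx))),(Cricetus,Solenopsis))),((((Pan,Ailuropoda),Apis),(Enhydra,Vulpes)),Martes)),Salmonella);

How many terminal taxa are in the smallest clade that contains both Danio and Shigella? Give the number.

15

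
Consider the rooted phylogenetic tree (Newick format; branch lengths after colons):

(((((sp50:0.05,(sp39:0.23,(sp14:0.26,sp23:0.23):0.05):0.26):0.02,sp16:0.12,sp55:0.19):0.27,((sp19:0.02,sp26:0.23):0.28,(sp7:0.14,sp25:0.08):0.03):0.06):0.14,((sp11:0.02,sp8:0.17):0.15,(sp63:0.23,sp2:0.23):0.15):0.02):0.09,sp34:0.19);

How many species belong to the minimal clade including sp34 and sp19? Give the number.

The MRCA of sp34 and sp19 is the root, so the clade is the entire tree.
That clade contains 15 terminal taxa: sp11, sp14, sp16, sp19, sp2, sp23, sp25, sp26, sp34, sp39, sp50, sp55, sp63, sp7, sp8.

15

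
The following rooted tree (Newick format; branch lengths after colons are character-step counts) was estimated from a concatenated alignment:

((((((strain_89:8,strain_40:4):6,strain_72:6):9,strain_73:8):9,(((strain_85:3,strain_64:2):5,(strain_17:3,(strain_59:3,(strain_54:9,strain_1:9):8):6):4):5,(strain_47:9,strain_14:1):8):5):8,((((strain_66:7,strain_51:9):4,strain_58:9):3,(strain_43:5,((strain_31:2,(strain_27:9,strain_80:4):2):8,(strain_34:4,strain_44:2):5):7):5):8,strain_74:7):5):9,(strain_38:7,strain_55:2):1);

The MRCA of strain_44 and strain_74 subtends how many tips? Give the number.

10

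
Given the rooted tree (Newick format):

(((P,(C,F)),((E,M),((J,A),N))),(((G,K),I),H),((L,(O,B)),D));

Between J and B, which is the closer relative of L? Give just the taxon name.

B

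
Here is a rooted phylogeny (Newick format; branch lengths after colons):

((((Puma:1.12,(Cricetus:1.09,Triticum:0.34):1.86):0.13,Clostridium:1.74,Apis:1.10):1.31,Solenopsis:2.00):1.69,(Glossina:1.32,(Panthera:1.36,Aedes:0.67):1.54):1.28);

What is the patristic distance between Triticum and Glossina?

The path runs Triticum → … → MRCA → … → Glossina; the MRCA is the root of the tree.
Branch lengths along that path: 0.34 + 1.86 + 0.13 + 1.31 + 1.69 + 1.28 + 1.32 = 7.93.

7.93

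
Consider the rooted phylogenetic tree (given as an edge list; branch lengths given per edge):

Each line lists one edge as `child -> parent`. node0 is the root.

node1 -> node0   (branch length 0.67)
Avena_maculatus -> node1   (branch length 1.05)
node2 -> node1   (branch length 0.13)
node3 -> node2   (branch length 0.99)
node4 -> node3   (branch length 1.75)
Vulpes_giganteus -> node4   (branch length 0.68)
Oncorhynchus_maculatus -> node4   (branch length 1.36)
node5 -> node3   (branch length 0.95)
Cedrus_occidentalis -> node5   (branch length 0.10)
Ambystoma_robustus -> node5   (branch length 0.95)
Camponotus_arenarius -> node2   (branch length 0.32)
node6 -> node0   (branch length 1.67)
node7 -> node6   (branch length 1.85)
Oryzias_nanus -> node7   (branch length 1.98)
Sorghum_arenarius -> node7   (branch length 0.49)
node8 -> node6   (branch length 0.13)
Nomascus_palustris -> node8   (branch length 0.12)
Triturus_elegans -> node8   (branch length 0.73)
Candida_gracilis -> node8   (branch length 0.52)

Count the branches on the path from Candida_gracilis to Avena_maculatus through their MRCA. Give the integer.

5

The MRCA of Candida_gracilis and Avena_maculatus is the root of the tree.
From Candida_gracilis up to that node: 3 branches. From Avena_maculatus up to the same node: 2 branches. Total: 3 + 2 = 5.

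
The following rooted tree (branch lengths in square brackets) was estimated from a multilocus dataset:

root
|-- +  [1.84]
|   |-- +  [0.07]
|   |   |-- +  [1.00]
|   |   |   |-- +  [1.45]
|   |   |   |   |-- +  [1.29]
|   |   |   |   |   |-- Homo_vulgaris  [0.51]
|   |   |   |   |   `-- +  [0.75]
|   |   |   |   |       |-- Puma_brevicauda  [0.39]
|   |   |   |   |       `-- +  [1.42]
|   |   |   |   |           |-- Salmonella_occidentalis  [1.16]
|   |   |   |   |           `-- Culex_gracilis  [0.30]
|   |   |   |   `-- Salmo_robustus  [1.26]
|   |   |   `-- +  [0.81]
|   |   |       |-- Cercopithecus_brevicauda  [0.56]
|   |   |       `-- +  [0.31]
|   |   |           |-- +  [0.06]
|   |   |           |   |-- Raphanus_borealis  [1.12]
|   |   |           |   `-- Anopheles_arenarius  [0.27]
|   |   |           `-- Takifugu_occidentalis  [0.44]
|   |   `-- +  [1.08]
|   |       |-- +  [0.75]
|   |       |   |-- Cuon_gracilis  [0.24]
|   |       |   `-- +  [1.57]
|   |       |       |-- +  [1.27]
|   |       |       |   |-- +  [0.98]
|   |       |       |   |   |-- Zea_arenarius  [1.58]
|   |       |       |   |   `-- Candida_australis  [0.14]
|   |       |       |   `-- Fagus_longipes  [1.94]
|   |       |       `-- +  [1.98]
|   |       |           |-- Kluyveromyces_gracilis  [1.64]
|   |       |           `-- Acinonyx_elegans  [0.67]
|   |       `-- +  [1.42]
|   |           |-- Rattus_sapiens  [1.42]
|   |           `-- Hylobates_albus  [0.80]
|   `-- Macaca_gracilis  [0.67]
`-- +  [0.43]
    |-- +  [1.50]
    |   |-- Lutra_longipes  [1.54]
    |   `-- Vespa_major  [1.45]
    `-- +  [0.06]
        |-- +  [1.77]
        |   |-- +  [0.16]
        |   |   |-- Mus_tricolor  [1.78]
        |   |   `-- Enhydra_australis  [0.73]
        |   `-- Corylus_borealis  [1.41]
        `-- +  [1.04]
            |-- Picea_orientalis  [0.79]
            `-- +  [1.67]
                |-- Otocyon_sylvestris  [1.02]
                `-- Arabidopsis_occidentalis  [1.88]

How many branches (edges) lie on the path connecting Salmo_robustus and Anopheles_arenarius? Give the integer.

The MRCA of Salmo_robustus and Anopheles_arenarius is the node subtending (((Homo_vulgaris,(Puma_brevicauda,(Salmonella_occidentalis,Culex_gracilis))),Salmo_robustus),(Cercopithecus_brevicauda,((Raphanus_borealis,Anopheles_arenarius),Takifugu_occidentalis))).
From Salmo_robustus up to that node: 2 branches. From Anopheles_arenarius up to the same node: 4 branches. Total: 2 + 4 = 6.

6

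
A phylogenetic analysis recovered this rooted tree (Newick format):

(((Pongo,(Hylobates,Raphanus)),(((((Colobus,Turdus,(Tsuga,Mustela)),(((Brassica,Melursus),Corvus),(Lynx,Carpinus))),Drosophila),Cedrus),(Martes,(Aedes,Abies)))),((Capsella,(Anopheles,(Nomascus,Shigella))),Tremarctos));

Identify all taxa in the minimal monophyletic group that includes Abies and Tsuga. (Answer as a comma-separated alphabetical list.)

Tracing Abies: it sits inside (Aedes,Abies).
Tracing Tsuga: it sits inside (Tsuga,Mustela).
The smallest clade enclosing both is (((((Colobus,Turdus,(Tsuga,Mustela)),(((Brassica,Melursus),Corvus),(Lynx,Carpinus))),Drosophila),Cedrus),(Martes,(Aedes,Abies))); the answer is its 14 terminal taxa in alphabetical order.

Abies, Aedes, Brassica, Carpinus, Cedrus, Colobus, Corvus, Drosophila, Lynx, Martes, Melursus, Mustela, Tsuga, Turdus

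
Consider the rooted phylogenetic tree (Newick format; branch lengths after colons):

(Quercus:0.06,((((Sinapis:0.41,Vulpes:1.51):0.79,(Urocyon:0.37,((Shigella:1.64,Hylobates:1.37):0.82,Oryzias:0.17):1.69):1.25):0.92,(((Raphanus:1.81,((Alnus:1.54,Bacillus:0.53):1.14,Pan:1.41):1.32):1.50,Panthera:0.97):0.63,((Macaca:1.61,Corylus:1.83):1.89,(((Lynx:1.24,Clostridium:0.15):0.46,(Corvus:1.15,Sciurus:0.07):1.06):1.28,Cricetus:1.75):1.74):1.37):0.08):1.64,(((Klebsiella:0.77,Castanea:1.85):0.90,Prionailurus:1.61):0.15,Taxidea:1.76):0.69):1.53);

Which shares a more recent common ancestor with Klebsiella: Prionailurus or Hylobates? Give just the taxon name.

The MRCA of Klebsiella and Prionailurus subtends ((Klebsiella,Castanea),Prionailurus) (3 taxa).
The MRCA of Klebsiella and Hylobates subtends ((((Sinapis,Vulpes),(Urocyon,((Shigella,Hylobates),Oryzias))),(((Raphanus,((Alnus,Bacillus),Pan)),Panthera),((Macaca,Corylus),(((Lynx,Clostridium),(Corvus,Sciurus)),Cricetus)))),(((Klebsiella,Castanea),Prionailurus),Taxidea)) (22 taxa).
The first is nested inside the second, so Klebsiella shares a more recent common ancestor with Prionailurus.

Prionailurus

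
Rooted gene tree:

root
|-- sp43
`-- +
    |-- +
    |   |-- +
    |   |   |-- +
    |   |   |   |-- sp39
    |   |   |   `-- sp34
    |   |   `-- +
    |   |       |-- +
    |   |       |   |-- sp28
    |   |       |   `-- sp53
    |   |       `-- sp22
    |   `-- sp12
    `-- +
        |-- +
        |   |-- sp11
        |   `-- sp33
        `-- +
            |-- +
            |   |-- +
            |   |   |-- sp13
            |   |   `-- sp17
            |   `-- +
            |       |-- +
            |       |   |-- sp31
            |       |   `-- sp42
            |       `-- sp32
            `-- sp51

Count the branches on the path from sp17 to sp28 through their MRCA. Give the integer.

10

The MRCA of sp17 and sp28 is the node subtending ((((sp39,sp34),((sp28,sp53),sp22)),sp12),((sp11,sp33),(((sp13,sp17),((sp31,sp42),sp32)),sp51))).
From sp17 up to that node: 5 branches. From sp28 up to the same node: 5 branches. Total: 5 + 5 = 10.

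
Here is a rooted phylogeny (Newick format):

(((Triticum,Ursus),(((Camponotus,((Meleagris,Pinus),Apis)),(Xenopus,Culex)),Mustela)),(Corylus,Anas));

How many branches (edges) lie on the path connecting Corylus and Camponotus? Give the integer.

The MRCA of Corylus and Camponotus is the root of the tree.
From Corylus up to that node: 2 branches. From Camponotus up to the same node: 5 branches. Total: 2 + 5 = 7.

7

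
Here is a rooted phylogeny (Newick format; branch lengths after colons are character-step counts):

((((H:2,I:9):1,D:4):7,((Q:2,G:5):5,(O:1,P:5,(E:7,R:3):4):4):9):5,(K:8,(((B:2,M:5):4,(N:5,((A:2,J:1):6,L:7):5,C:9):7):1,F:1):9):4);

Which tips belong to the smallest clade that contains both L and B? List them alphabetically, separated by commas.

A, B, C, J, L, M, N

Tracing L: it sits inside ((A,J),L).
Tracing B: it sits inside (B,M).
The smallest clade enclosing both is ((B,M),(N,((A,J),L),C)); the answer is its 7 terminal taxa in alphabetical order.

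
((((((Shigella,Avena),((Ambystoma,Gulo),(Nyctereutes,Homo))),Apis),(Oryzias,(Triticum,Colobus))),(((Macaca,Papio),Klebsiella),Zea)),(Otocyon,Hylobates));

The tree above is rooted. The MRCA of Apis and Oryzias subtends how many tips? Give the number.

The MRCA of Apis and Oryzias is the node subtending ((((Shigella,Avena),((Ambystoma,Gulo),(Nyctereutes,Homo))),Apis),(Oryzias,(Triticum,Colobus))).
That clade contains 10 terminal taxa: Ambystoma, Apis, Avena, Colobus, Gulo, Homo, Nyctereutes, Oryzias, Shigella, Triticum.

10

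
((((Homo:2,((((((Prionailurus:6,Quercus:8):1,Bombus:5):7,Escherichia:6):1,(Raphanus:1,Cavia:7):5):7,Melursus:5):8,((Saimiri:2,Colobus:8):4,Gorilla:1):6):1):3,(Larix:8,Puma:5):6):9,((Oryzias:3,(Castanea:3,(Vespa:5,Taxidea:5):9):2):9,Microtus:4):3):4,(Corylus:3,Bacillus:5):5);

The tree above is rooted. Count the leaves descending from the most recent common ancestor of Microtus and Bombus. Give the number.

The MRCA of Microtus and Bombus is the node subtending (((Homo,((((((Prionailurus,Quercus),Bombus),Escherichia),(Raphanus,Cavia)),Melursus),((Saimiri,Colobus),Gorilla))),(Larix,Puma)),((Oryzias,(Castanea,(Vespa,Taxidea))),Microtus)).
That clade contains 18 terminal taxa: Bombus, Castanea, Cavia, Colobus, Escherichia, Gorilla, Homo, Larix, Melursus, Microtus, Oryzias, Prionailurus, Puma, Quercus, Raphanus, Saimiri, Taxidea, Vespa.

18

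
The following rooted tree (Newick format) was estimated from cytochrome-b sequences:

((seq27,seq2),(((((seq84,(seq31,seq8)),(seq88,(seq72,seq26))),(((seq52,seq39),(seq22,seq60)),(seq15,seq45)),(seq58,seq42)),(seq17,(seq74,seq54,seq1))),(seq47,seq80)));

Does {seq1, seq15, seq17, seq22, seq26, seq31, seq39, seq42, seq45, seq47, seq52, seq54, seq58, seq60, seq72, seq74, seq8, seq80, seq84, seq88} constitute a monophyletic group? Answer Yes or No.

Yes

The most recent common ancestor of these taxa subtends (((((seq84,(seq31,seq8)),(seq88,(seq72,seq26))),(((seq52,seq39),(seq22,seq60)),(seq15,seq45)),(seq58,seq42)),(seq17,(seq74,seq54,seq1))),(seq47,seq80)).
That clade has exactly 20 tips — every listed taxon and nothing else — so the group is monophyletic.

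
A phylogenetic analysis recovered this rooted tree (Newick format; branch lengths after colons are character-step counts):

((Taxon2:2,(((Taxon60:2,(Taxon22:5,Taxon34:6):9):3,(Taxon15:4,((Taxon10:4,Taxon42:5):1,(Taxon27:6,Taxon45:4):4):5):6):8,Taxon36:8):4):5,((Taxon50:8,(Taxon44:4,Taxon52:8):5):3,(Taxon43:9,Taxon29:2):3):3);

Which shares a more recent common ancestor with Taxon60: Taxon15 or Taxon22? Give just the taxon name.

Taxon22

The MRCA of Taxon60 and Taxon22 subtends (Taxon60,(Taxon22,Taxon34)) (3 taxa).
The MRCA of Taxon60 and Taxon15 subtends ((Taxon60,(Taxon22,Taxon34)),(Taxon15,((Taxon10,Taxon42),(Taxon27,Taxon45)))) (8 taxa).
The first is nested inside the second, so Taxon60 shares a more recent common ancestor with Taxon22.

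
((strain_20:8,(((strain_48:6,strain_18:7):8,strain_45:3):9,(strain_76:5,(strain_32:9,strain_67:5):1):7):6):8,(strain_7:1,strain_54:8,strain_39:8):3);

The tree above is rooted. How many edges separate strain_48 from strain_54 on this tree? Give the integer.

7

The MRCA of strain_48 and strain_54 is the root of the tree.
From strain_48 up to that node: 5 branches. From strain_54 up to the same node: 2 branches. Total: 5 + 2 = 7.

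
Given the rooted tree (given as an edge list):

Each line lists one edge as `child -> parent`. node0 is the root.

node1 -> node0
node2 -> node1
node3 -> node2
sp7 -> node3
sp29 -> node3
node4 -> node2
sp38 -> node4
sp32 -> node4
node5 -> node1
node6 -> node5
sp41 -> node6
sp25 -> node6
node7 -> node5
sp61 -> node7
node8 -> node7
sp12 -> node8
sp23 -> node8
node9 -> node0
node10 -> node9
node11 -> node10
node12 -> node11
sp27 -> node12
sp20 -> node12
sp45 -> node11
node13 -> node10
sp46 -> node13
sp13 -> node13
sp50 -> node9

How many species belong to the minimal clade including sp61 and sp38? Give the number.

The MRCA of sp61 and sp38 is the node subtending (((sp7,sp29),(sp38,sp32)),((sp41,sp25),(sp61,(sp12,sp23)))).
That clade contains 9 terminal taxa: sp12, sp23, sp25, sp29, sp32, sp38, sp41, sp61, sp7.

9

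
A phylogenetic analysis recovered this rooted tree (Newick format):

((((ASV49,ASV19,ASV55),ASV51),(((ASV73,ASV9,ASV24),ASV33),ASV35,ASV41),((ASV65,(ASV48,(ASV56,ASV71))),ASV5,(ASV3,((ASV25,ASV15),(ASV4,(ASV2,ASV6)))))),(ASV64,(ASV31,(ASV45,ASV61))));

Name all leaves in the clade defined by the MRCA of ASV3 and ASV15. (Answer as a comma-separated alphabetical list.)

ASV15, ASV2, ASV25, ASV3, ASV4, ASV6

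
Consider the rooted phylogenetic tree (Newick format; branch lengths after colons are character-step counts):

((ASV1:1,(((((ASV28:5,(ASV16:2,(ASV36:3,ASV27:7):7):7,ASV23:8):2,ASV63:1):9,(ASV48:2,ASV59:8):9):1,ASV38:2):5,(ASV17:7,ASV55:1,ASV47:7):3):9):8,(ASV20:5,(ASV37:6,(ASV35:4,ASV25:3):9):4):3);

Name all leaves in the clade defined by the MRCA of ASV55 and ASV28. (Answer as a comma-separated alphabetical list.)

ASV16, ASV17, ASV23, ASV27, ASV28, ASV36, ASV38, ASV47, ASV48, ASV55, ASV59, ASV63

Tracing ASV55: it sits inside (ASV17,ASV55,ASV47).
Tracing ASV28: it sits inside (ASV28,(ASV16,(ASV36,ASV27)),ASV23).
The smallest clade enclosing both is (((((ASV28,(ASV16,(ASV36,ASV27)),ASV23),ASV63),(ASV48,ASV59)),ASV38),(ASV17,ASV55,ASV47)); the answer is its 12 terminal taxa in alphabetical order.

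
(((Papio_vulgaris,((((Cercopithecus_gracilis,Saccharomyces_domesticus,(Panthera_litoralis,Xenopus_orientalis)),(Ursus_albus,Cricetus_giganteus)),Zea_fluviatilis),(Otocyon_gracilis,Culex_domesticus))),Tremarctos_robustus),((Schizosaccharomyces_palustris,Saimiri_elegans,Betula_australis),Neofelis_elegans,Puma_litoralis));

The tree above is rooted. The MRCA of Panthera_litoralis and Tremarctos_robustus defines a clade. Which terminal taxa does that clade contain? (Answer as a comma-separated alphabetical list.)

Tracing Panthera_litoralis: it sits inside (Panthera_litoralis,Xenopus_orientalis).
Tracing Tremarctos_robustus: it sits inside ((Papio_vulgaris,((((Cercopithecus_gracilis,Saccharomyces_domesticus,(Panthera_litoralis,Xenopus_orientalis)),(Ursus_albus,Cricetus_giganteus)),Zea_fluviatilis),(Otocyon_gracilis,Culex_domesticus))),Tremarctos_robustus).
The smallest clade enclosing both is ((Papio_vulgaris,((((Cercopithecus_gracilis,Saccharomyces_domesticus,(Panthera_litoralis,Xenopus_orientalis)),(Ursus_albus,Cricetus_giganteus)),Zea_fluviatilis),(Otocyon_gracilis,Culex_domesticus))),Tremarctos_robustus); the answer is its 11 terminal taxa in alphabetical order.

Cercopithecus_gracilis, Cricetus_giganteus, Culex_domesticus, Otocyon_gracilis, Panthera_litoralis, Papio_vulgaris, Saccharomyces_domesticus, Tremarctos_robustus, Ursus_albus, Xenopus_orientalis, Zea_fluviatilis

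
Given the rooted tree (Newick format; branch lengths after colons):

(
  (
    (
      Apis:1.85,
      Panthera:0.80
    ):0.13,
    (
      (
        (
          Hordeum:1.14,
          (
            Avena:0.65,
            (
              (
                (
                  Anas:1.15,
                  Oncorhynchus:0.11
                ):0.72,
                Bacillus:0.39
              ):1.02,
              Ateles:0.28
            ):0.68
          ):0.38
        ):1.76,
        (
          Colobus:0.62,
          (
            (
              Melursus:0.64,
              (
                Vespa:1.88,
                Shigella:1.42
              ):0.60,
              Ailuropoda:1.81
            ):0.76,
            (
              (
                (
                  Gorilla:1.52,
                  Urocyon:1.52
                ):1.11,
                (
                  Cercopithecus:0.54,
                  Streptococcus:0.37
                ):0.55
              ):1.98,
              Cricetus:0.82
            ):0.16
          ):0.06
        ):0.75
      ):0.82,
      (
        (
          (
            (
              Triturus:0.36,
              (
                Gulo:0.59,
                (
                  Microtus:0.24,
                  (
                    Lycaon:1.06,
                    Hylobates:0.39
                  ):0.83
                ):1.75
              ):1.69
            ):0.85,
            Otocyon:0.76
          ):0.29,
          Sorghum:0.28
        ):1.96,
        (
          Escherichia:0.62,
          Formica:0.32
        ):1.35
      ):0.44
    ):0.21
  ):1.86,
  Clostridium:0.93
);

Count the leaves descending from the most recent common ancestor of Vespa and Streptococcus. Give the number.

The MRCA of Vespa and Streptococcus is the node subtending ((Melursus,(Vespa,Shigella),Ailuropoda),(((Gorilla,Urocyon),(Cercopithecus,Streptococcus)),Cricetus)).
That clade contains 9 terminal taxa: Ailuropoda, Cercopithecus, Cricetus, Gorilla, Melursus, Shigella, Streptococcus, Urocyon, Vespa.

9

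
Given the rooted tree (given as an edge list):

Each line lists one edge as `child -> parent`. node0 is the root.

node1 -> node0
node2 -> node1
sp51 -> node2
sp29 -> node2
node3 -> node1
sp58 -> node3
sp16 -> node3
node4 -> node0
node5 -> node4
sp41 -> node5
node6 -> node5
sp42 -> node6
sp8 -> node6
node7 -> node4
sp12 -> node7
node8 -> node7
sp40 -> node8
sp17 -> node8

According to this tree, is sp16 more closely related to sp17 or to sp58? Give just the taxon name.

The MRCA of sp16 and sp58 subtends (sp58,sp16) (2 taxa).
The MRCA of sp16 and sp17 is the root, subtending the entire tree (10 taxa).
The first is nested inside the second, so sp16 shares a more recent common ancestor with sp58.

sp58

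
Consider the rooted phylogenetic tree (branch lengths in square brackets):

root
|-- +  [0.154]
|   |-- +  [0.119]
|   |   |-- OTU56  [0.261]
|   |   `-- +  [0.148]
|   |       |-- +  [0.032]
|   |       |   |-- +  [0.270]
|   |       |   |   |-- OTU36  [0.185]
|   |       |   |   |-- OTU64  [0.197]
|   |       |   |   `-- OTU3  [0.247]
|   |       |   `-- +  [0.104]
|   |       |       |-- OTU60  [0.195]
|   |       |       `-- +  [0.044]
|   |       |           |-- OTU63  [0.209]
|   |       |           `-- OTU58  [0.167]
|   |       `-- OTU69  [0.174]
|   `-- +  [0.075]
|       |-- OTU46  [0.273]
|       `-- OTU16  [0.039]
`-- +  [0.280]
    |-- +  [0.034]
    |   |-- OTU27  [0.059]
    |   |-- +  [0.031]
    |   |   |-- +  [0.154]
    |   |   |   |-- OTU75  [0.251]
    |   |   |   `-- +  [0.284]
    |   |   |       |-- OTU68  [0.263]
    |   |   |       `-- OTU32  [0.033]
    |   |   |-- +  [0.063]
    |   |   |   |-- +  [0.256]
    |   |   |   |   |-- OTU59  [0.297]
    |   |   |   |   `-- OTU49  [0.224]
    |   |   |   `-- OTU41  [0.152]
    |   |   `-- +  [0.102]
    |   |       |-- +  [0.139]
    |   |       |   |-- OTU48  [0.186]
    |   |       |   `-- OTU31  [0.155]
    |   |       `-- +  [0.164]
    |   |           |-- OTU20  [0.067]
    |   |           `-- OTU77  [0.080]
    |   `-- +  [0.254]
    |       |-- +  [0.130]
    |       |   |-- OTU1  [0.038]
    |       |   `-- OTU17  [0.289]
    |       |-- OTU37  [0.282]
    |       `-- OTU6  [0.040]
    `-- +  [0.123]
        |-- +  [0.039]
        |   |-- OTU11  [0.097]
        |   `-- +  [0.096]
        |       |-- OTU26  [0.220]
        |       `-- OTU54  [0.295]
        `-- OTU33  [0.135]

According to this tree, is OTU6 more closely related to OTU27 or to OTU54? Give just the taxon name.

OTU27

The MRCA of OTU6 and OTU27 subtends (OTU27,((OTU75,(OTU68,OTU32)),((OTU59,OTU49),OTU41),((OTU48,OTU31),(OTU20,OTU77))),((OTU1,OTU17),OTU37,OTU6)) (15 taxa).
The MRCA of OTU6 and OTU54 subtends ((OTU27,((OTU75,(OTU68,OTU32)),((OTU59,OTU49),OTU41),((OTU48,OTU31),(OTU20,OTU77))),((OTU1,OTU17),OTU37,OTU6)),((OTU11,(OTU26,OTU54)),OTU33)) (19 taxa).
The first is nested inside the second, so OTU6 shares a more recent common ancestor with OTU27.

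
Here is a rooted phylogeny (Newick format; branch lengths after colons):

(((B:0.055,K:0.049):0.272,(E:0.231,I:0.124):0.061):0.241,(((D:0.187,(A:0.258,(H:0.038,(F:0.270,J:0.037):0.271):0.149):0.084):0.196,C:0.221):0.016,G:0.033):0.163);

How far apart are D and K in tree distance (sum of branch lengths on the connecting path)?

1.124

The path runs D → … → MRCA → … → K; the MRCA is the root of the tree.
Branch lengths along that path: 0.187 + 0.196 + 0.016 + 0.163 + 0.241 + 0.272 + 0.049 = 1.124.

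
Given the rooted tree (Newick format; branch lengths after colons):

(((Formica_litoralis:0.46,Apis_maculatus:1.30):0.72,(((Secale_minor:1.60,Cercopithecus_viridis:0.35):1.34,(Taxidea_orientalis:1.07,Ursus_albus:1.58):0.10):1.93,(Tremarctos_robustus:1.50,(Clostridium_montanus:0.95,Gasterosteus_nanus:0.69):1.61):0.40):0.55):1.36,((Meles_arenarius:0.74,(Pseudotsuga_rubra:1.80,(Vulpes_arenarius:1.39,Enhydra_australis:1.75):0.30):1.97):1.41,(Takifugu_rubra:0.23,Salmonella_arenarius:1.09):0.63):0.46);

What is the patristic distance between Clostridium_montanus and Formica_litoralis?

4.69

The path runs Clostridium_montanus → … → MRCA → … → Formica_litoralis; the MRCA is the node subtending ((Formica_litoralis,Apis_maculatus),(((Secale_minor,Cercopithecus_viridis),(Taxidea_orientalis,Ursus_albus)),(Tremarctos_robustus,(Clostridium_montanus,Gasterosteus_nanus)))).
Branch lengths along that path: 0.95 + 1.61 + 0.40 + 0.55 + 0.72 + 0.46 = 4.69.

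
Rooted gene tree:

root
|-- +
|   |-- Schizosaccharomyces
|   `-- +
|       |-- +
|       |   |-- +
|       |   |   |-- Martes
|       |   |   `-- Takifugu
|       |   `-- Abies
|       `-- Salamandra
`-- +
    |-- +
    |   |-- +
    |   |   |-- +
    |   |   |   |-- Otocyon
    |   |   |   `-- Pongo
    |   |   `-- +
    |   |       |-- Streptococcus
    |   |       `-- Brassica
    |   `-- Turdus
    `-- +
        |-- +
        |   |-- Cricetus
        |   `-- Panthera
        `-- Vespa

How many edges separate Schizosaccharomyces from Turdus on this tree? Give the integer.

5

The MRCA of Schizosaccharomyces and Turdus is the root of the tree.
From Schizosaccharomyces up to that node: 2 branches. From Turdus up to the same node: 3 branches. Total: 2 + 3 = 5.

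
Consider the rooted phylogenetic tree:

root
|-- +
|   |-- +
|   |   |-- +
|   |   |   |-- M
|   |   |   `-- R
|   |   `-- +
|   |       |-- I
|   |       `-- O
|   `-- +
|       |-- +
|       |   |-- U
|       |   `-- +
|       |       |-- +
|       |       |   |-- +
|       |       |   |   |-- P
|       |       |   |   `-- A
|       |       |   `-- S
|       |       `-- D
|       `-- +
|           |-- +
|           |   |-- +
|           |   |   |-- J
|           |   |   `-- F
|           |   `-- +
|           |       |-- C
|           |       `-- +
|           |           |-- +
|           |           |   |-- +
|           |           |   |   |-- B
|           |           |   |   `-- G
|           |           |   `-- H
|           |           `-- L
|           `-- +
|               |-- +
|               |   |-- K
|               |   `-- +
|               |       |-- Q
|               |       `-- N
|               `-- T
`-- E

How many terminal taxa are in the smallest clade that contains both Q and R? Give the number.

20

The MRCA of Q and R is the node subtending (((M,R),(I,O)),((U,(((P,A),S),D)),(((J,F),(C,(((B,G),H),L))),((K,(Q,N)),T)))).
That clade contains 20 terminal taxa: A, B, C, D, F, G, H, I, J, K, L, M, N, O, P, Q, R, S, T, U.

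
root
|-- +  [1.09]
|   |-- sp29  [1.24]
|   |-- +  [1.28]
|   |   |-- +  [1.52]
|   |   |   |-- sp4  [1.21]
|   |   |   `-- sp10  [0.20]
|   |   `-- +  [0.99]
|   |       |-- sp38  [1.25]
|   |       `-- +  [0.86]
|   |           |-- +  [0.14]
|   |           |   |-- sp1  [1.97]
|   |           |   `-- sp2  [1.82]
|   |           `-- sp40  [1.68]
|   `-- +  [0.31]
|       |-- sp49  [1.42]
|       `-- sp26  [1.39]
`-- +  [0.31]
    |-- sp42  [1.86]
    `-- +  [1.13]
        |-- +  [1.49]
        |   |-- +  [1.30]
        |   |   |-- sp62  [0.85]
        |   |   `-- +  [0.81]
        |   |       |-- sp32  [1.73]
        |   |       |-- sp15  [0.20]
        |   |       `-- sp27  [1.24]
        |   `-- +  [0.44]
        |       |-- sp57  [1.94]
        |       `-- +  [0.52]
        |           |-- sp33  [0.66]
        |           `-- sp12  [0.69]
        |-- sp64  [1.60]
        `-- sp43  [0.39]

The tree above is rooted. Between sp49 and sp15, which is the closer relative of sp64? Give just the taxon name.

The MRCA of sp64 and sp15 subtends (((sp62,(sp32,sp15,sp27)),(sp57,(sp33,sp12))),sp64,sp43) (9 taxa).
The MRCA of sp64 and sp49 is the root, subtending the entire tree (19 taxa).
The first is nested inside the second, so sp64 shares a more recent common ancestor with sp15.

sp15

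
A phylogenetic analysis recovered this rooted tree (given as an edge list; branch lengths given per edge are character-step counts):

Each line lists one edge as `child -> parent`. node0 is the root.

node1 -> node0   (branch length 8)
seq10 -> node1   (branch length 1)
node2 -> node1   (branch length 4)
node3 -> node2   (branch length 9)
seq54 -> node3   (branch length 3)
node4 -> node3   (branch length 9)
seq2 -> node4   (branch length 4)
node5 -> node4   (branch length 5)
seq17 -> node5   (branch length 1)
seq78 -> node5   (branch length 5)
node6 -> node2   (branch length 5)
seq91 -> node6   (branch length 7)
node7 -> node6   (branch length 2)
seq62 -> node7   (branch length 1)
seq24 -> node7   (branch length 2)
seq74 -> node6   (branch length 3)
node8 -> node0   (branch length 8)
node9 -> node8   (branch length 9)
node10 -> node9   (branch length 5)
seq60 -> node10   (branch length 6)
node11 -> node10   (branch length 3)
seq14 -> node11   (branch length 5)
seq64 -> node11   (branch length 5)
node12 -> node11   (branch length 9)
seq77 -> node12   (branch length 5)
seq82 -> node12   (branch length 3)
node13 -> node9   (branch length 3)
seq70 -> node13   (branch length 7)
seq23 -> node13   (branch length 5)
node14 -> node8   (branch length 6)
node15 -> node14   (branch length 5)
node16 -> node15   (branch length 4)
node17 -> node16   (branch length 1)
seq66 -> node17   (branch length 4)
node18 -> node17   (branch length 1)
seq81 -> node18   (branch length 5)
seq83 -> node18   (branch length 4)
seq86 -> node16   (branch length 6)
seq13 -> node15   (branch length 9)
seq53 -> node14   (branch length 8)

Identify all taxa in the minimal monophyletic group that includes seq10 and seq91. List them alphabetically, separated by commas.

Tracing seq10: it sits inside (seq10,((seq54,(seq2,(seq17,seq78))),(seq91,(seq62,seq24),seq74))).
Tracing seq91: it sits inside (seq91,(seq62,seq24),seq74).
The smallest clade enclosing both is (seq10,((seq54,(seq2,(seq17,seq78))),(seq91,(seq62,seq24),seq74))); the answer is its 9 terminal taxa in alphabetical order.

seq10, seq17, seq2, seq24, seq54, seq62, seq74, seq78, seq91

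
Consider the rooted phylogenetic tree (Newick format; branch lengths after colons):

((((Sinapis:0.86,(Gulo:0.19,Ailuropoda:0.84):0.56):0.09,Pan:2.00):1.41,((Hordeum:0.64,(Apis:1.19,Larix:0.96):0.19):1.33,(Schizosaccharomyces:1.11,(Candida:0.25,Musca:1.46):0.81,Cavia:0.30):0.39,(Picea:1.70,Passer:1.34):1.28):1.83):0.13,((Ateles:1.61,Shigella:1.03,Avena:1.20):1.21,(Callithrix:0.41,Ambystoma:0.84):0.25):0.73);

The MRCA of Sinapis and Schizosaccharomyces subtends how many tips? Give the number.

13

The MRCA of Sinapis and Schizosaccharomyces is the node subtending (((Sinapis,(Gulo,Ailuropoda)),Pan),((Hordeum,(Apis,Larix)),(Schizosaccharomyces,(Candida,Musca),Cavia),(Picea,Passer))).
That clade contains 13 terminal taxa: Ailuropoda, Apis, Candida, Cavia, Gulo, Hordeum, Larix, Musca, Pan, Passer, Picea, Schizosaccharomyces, Sinapis.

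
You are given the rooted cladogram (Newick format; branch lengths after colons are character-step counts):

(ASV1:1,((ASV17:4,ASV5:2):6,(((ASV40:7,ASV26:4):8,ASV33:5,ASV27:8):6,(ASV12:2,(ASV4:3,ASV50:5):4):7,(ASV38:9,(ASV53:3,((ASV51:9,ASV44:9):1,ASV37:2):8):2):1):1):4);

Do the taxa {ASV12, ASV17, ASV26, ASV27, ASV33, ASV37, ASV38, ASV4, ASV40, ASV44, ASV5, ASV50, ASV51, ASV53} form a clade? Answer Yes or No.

Yes

The most recent common ancestor of these taxa subtends ((ASV17,ASV5),(((ASV40,ASV26),ASV33,ASV27),(ASV12,(ASV4,ASV50)),(ASV38,(ASV53,((ASV51,ASV44),ASV37))))).
That clade has exactly 14 tips — every listed taxon and nothing else — so the group is monophyletic.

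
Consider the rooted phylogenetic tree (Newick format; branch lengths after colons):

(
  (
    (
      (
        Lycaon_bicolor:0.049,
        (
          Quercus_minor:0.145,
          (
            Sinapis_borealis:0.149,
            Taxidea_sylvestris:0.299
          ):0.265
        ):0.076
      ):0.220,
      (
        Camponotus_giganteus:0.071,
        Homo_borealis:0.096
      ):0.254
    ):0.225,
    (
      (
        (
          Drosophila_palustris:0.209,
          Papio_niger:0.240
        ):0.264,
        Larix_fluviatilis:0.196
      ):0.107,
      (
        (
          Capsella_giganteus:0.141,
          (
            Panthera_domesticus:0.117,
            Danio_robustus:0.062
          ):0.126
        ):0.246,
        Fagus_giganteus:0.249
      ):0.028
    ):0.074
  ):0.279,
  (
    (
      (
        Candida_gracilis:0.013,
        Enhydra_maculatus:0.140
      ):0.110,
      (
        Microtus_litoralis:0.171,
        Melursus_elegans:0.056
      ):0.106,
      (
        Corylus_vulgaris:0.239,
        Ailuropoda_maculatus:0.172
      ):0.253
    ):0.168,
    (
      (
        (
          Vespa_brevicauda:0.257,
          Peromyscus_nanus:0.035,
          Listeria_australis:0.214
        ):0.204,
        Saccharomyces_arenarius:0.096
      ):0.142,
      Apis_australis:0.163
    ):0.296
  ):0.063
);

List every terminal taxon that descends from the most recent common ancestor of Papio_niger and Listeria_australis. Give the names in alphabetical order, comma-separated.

Tracing Papio_niger: it sits inside (Drosophila_palustris,Papio_niger).
Tracing Listeria_australis: it sits inside (Vespa_brevicauda,Peromyscus_nanus,Listeria_australis).
The smallest clade enclosing both is the whole tree (their MRCA is the root), so the answer is all 24 tips in alphabetical order.

Ailuropoda_maculatus, Apis_australis, Camponotus_giganteus, Candida_gracilis, Capsella_giganteus, Corylus_vulgaris, Danio_robustus, Drosophila_palustris, Enhydra_maculatus, Fagus_giganteus, Homo_borealis, Larix_fluviatilis, Listeria_australis, Lycaon_bicolor, Melursus_elegans, Microtus_litoralis, Panthera_domesticus, Papio_niger, Peromyscus_nanus, Quercus_minor, Saccharomyces_arenarius, Sinapis_borealis, Taxidea_sylvestris, Vespa_brevicauda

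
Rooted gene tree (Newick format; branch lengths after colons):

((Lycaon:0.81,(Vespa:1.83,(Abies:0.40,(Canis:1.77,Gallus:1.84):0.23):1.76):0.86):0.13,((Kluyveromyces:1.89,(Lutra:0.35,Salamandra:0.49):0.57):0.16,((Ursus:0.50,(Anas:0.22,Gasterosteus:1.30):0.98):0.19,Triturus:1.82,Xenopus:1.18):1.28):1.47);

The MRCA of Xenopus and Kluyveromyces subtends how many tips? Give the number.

The MRCA of Xenopus and Kluyveromyces is the node subtending ((Kluyveromyces,(Lutra,Salamandra)),((Ursus,(Anas,Gasterosteus)),Triturus,Xenopus)).
That clade contains 8 terminal taxa: Anas, Gasterosteus, Kluyveromyces, Lutra, Salamandra, Triturus, Ursus, Xenopus.

8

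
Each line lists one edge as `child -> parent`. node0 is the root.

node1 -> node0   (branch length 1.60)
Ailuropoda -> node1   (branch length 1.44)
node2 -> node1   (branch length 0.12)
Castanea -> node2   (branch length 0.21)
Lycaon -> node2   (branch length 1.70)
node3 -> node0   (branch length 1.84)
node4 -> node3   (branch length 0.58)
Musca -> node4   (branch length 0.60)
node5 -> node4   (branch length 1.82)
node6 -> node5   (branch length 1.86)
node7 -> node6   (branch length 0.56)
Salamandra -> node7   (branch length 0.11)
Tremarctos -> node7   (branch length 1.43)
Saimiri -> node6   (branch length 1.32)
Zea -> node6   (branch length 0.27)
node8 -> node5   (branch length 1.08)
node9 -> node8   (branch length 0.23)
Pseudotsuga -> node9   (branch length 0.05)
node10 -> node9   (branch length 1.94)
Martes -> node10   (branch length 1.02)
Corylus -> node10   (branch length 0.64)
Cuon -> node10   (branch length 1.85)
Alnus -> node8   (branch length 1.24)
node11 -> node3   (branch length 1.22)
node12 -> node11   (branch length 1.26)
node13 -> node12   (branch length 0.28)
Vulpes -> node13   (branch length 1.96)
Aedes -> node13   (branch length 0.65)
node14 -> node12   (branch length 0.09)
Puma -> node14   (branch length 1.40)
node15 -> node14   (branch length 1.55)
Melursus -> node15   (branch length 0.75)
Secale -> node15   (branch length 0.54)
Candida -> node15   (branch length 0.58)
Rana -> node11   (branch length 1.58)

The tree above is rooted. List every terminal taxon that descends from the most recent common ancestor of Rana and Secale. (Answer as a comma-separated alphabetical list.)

Tracing Rana: it sits inside (((Vulpes,Aedes),(Puma,(Melursus,Secale,Candida))),Rana).
Tracing Secale: it sits inside (Melursus,Secale,Candida).
The smallest clade enclosing both is (((Vulpes,Aedes),(Puma,(Melursus,Secale,Candida))),Rana); the answer is its 7 terminal taxa in alphabetical order.

Aedes, Candida, Melursus, Puma, Rana, Secale, Vulpes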